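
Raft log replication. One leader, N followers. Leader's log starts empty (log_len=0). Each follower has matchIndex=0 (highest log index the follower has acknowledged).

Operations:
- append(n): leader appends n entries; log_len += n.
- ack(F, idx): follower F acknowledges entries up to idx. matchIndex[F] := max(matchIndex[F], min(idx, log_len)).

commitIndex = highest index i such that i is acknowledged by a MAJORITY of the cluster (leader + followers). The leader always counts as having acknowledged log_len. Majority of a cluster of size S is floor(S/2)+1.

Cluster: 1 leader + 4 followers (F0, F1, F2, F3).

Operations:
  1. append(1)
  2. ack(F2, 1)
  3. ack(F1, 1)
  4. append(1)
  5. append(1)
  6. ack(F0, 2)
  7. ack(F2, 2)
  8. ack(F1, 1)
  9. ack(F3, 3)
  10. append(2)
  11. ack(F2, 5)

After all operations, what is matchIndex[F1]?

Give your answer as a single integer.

Answer: 1

Derivation:
Op 1: append 1 -> log_len=1
Op 2: F2 acks idx 1 -> match: F0=0 F1=0 F2=1 F3=0; commitIndex=0
Op 3: F1 acks idx 1 -> match: F0=0 F1=1 F2=1 F3=0; commitIndex=1
Op 4: append 1 -> log_len=2
Op 5: append 1 -> log_len=3
Op 6: F0 acks idx 2 -> match: F0=2 F1=1 F2=1 F3=0; commitIndex=1
Op 7: F2 acks idx 2 -> match: F0=2 F1=1 F2=2 F3=0; commitIndex=2
Op 8: F1 acks idx 1 -> match: F0=2 F1=1 F2=2 F3=0; commitIndex=2
Op 9: F3 acks idx 3 -> match: F0=2 F1=1 F2=2 F3=3; commitIndex=2
Op 10: append 2 -> log_len=5
Op 11: F2 acks idx 5 -> match: F0=2 F1=1 F2=5 F3=3; commitIndex=3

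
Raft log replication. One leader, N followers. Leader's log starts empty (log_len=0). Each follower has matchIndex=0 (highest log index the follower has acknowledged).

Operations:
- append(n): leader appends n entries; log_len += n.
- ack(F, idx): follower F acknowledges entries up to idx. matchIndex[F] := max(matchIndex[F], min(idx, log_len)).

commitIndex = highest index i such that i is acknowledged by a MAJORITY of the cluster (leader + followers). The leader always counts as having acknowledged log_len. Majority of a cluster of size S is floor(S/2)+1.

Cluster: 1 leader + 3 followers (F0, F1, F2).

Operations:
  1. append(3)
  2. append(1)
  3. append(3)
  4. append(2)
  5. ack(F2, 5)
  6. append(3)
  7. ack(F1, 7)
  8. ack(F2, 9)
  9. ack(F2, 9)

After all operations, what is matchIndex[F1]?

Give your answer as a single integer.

Op 1: append 3 -> log_len=3
Op 2: append 1 -> log_len=4
Op 3: append 3 -> log_len=7
Op 4: append 2 -> log_len=9
Op 5: F2 acks idx 5 -> match: F0=0 F1=0 F2=5; commitIndex=0
Op 6: append 3 -> log_len=12
Op 7: F1 acks idx 7 -> match: F0=0 F1=7 F2=5; commitIndex=5
Op 8: F2 acks idx 9 -> match: F0=0 F1=7 F2=9; commitIndex=7
Op 9: F2 acks idx 9 -> match: F0=0 F1=7 F2=9; commitIndex=7

Answer: 7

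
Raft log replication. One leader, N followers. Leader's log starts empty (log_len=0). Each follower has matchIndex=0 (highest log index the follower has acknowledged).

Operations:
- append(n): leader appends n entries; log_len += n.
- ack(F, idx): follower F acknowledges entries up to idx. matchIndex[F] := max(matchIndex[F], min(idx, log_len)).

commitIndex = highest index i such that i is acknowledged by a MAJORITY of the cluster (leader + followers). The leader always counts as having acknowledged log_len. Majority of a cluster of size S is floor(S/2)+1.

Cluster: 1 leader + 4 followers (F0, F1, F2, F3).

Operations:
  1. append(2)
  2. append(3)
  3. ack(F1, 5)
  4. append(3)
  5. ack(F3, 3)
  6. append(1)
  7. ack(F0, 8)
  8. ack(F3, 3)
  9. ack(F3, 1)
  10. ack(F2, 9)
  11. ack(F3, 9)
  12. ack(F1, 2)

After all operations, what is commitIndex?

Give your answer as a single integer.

Answer: 9

Derivation:
Op 1: append 2 -> log_len=2
Op 2: append 3 -> log_len=5
Op 3: F1 acks idx 5 -> match: F0=0 F1=5 F2=0 F3=0; commitIndex=0
Op 4: append 3 -> log_len=8
Op 5: F3 acks idx 3 -> match: F0=0 F1=5 F2=0 F3=3; commitIndex=3
Op 6: append 1 -> log_len=9
Op 7: F0 acks idx 8 -> match: F0=8 F1=5 F2=0 F3=3; commitIndex=5
Op 8: F3 acks idx 3 -> match: F0=8 F1=5 F2=0 F3=3; commitIndex=5
Op 9: F3 acks idx 1 -> match: F0=8 F1=5 F2=0 F3=3; commitIndex=5
Op 10: F2 acks idx 9 -> match: F0=8 F1=5 F2=9 F3=3; commitIndex=8
Op 11: F3 acks idx 9 -> match: F0=8 F1=5 F2=9 F3=9; commitIndex=9
Op 12: F1 acks idx 2 -> match: F0=8 F1=5 F2=9 F3=9; commitIndex=9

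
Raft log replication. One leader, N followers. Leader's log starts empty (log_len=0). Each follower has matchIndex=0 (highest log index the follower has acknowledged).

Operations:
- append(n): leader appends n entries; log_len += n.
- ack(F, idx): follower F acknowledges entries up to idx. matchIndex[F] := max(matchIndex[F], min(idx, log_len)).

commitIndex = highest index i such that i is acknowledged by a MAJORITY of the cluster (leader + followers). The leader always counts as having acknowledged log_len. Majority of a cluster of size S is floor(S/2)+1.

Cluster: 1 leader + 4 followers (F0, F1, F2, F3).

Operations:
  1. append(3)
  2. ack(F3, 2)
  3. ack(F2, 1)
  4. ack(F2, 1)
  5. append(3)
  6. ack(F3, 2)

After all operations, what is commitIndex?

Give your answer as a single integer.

Answer: 1

Derivation:
Op 1: append 3 -> log_len=3
Op 2: F3 acks idx 2 -> match: F0=0 F1=0 F2=0 F3=2; commitIndex=0
Op 3: F2 acks idx 1 -> match: F0=0 F1=0 F2=1 F3=2; commitIndex=1
Op 4: F2 acks idx 1 -> match: F0=0 F1=0 F2=1 F3=2; commitIndex=1
Op 5: append 3 -> log_len=6
Op 6: F3 acks idx 2 -> match: F0=0 F1=0 F2=1 F3=2; commitIndex=1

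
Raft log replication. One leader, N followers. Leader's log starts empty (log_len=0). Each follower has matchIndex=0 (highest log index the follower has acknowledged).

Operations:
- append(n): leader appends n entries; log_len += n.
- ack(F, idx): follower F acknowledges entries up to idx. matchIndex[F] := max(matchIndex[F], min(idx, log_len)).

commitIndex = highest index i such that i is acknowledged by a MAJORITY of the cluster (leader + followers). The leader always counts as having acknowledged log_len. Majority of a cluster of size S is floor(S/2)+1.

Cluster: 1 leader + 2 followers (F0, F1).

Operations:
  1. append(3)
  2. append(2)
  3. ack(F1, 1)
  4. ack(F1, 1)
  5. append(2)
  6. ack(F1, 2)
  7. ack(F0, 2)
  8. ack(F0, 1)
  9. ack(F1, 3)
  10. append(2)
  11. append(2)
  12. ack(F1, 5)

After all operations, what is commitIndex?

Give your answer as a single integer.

Answer: 5

Derivation:
Op 1: append 3 -> log_len=3
Op 2: append 2 -> log_len=5
Op 3: F1 acks idx 1 -> match: F0=0 F1=1; commitIndex=1
Op 4: F1 acks idx 1 -> match: F0=0 F1=1; commitIndex=1
Op 5: append 2 -> log_len=7
Op 6: F1 acks idx 2 -> match: F0=0 F1=2; commitIndex=2
Op 7: F0 acks idx 2 -> match: F0=2 F1=2; commitIndex=2
Op 8: F0 acks idx 1 -> match: F0=2 F1=2; commitIndex=2
Op 9: F1 acks idx 3 -> match: F0=2 F1=3; commitIndex=3
Op 10: append 2 -> log_len=9
Op 11: append 2 -> log_len=11
Op 12: F1 acks idx 5 -> match: F0=2 F1=5; commitIndex=5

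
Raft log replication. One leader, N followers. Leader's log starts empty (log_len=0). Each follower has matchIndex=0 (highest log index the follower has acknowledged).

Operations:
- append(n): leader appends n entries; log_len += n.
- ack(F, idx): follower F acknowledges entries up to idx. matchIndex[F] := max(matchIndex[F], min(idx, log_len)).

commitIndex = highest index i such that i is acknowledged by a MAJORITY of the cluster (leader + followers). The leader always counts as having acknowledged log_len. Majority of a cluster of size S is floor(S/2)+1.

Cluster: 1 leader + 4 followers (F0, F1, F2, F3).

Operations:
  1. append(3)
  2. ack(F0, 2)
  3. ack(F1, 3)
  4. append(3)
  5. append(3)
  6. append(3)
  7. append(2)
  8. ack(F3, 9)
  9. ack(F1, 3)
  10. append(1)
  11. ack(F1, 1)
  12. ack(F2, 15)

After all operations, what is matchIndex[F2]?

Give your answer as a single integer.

Op 1: append 3 -> log_len=3
Op 2: F0 acks idx 2 -> match: F0=2 F1=0 F2=0 F3=0; commitIndex=0
Op 3: F1 acks idx 3 -> match: F0=2 F1=3 F2=0 F3=0; commitIndex=2
Op 4: append 3 -> log_len=6
Op 5: append 3 -> log_len=9
Op 6: append 3 -> log_len=12
Op 7: append 2 -> log_len=14
Op 8: F3 acks idx 9 -> match: F0=2 F1=3 F2=0 F3=9; commitIndex=3
Op 9: F1 acks idx 3 -> match: F0=2 F1=3 F2=0 F3=9; commitIndex=3
Op 10: append 1 -> log_len=15
Op 11: F1 acks idx 1 -> match: F0=2 F1=3 F2=0 F3=9; commitIndex=3
Op 12: F2 acks idx 15 -> match: F0=2 F1=3 F2=15 F3=9; commitIndex=9

Answer: 15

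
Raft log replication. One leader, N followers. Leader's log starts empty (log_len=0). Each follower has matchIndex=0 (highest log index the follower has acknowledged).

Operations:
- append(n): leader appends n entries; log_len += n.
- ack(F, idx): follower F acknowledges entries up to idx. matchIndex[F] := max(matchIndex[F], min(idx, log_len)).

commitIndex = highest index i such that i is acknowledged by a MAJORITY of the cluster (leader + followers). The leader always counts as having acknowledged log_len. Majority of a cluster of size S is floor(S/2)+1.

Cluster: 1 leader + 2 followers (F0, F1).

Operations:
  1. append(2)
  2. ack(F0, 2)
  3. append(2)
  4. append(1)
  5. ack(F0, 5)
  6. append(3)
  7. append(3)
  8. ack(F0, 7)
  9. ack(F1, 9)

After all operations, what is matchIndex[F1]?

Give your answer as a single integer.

Answer: 9

Derivation:
Op 1: append 2 -> log_len=2
Op 2: F0 acks idx 2 -> match: F0=2 F1=0; commitIndex=2
Op 3: append 2 -> log_len=4
Op 4: append 1 -> log_len=5
Op 5: F0 acks idx 5 -> match: F0=5 F1=0; commitIndex=5
Op 6: append 3 -> log_len=8
Op 7: append 3 -> log_len=11
Op 8: F0 acks idx 7 -> match: F0=7 F1=0; commitIndex=7
Op 9: F1 acks idx 9 -> match: F0=7 F1=9; commitIndex=9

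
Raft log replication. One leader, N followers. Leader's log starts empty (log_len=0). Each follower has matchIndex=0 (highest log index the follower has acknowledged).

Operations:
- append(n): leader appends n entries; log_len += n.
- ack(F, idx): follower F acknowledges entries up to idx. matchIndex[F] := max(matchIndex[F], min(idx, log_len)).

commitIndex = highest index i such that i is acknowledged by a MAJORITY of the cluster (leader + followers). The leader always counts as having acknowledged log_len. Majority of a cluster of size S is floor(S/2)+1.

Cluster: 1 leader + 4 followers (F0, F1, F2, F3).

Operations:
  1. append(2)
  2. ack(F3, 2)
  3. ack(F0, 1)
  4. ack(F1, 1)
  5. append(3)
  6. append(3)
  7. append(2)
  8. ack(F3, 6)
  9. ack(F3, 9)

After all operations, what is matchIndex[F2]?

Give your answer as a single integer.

Answer: 0

Derivation:
Op 1: append 2 -> log_len=2
Op 2: F3 acks idx 2 -> match: F0=0 F1=0 F2=0 F3=2; commitIndex=0
Op 3: F0 acks idx 1 -> match: F0=1 F1=0 F2=0 F3=2; commitIndex=1
Op 4: F1 acks idx 1 -> match: F0=1 F1=1 F2=0 F3=2; commitIndex=1
Op 5: append 3 -> log_len=5
Op 6: append 3 -> log_len=8
Op 7: append 2 -> log_len=10
Op 8: F3 acks idx 6 -> match: F0=1 F1=1 F2=0 F3=6; commitIndex=1
Op 9: F3 acks idx 9 -> match: F0=1 F1=1 F2=0 F3=9; commitIndex=1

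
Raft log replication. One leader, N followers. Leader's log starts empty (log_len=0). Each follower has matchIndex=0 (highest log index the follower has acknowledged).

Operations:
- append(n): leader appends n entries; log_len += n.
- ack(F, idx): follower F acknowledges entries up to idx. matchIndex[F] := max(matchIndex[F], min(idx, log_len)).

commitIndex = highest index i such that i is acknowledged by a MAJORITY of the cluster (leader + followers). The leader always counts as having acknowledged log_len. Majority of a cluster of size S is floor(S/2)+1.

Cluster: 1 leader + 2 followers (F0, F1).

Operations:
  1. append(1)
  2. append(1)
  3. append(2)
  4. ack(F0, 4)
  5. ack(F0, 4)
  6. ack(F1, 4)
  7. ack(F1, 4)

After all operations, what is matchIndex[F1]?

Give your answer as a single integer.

Op 1: append 1 -> log_len=1
Op 2: append 1 -> log_len=2
Op 3: append 2 -> log_len=4
Op 4: F0 acks idx 4 -> match: F0=4 F1=0; commitIndex=4
Op 5: F0 acks idx 4 -> match: F0=4 F1=0; commitIndex=4
Op 6: F1 acks idx 4 -> match: F0=4 F1=4; commitIndex=4
Op 7: F1 acks idx 4 -> match: F0=4 F1=4; commitIndex=4

Answer: 4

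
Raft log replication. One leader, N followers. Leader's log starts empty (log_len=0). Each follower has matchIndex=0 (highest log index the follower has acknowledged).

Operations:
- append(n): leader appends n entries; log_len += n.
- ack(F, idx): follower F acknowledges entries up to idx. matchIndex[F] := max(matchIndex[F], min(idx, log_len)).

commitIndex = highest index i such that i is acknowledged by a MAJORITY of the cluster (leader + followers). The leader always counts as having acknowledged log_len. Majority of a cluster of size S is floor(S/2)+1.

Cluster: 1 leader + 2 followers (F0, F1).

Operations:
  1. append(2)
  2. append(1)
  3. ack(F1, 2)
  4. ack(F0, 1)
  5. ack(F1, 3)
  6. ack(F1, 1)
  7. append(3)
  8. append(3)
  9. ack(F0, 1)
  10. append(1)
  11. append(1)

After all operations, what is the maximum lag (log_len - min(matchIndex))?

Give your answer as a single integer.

Op 1: append 2 -> log_len=2
Op 2: append 1 -> log_len=3
Op 3: F1 acks idx 2 -> match: F0=0 F1=2; commitIndex=2
Op 4: F0 acks idx 1 -> match: F0=1 F1=2; commitIndex=2
Op 5: F1 acks idx 3 -> match: F0=1 F1=3; commitIndex=3
Op 6: F1 acks idx 1 -> match: F0=1 F1=3; commitIndex=3
Op 7: append 3 -> log_len=6
Op 8: append 3 -> log_len=9
Op 9: F0 acks idx 1 -> match: F0=1 F1=3; commitIndex=3
Op 10: append 1 -> log_len=10
Op 11: append 1 -> log_len=11

Answer: 10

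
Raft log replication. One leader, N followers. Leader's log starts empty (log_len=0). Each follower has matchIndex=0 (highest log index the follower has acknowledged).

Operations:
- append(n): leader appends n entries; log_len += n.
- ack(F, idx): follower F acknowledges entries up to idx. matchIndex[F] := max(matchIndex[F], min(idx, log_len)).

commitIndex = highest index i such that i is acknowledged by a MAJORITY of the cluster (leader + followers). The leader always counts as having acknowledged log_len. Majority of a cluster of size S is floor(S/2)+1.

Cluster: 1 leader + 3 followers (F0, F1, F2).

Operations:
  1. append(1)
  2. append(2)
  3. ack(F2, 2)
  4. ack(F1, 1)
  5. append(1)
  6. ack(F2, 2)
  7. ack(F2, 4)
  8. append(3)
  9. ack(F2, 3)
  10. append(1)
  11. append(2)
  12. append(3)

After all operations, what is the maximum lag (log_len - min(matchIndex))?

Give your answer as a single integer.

Op 1: append 1 -> log_len=1
Op 2: append 2 -> log_len=3
Op 3: F2 acks idx 2 -> match: F0=0 F1=0 F2=2; commitIndex=0
Op 4: F1 acks idx 1 -> match: F0=0 F1=1 F2=2; commitIndex=1
Op 5: append 1 -> log_len=4
Op 6: F2 acks idx 2 -> match: F0=0 F1=1 F2=2; commitIndex=1
Op 7: F2 acks idx 4 -> match: F0=0 F1=1 F2=4; commitIndex=1
Op 8: append 3 -> log_len=7
Op 9: F2 acks idx 3 -> match: F0=0 F1=1 F2=4; commitIndex=1
Op 10: append 1 -> log_len=8
Op 11: append 2 -> log_len=10
Op 12: append 3 -> log_len=13

Answer: 13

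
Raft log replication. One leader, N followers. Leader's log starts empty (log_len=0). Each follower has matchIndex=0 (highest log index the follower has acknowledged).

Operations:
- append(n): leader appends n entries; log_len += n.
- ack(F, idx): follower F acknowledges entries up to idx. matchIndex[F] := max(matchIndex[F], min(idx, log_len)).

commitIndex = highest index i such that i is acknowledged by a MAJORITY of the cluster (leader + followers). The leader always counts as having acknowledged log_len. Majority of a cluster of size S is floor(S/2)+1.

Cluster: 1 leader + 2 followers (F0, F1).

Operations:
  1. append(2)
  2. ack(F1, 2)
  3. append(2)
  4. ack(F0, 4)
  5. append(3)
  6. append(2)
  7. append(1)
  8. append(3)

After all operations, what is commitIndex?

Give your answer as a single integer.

Answer: 4

Derivation:
Op 1: append 2 -> log_len=2
Op 2: F1 acks idx 2 -> match: F0=0 F1=2; commitIndex=2
Op 3: append 2 -> log_len=4
Op 4: F0 acks idx 4 -> match: F0=4 F1=2; commitIndex=4
Op 5: append 3 -> log_len=7
Op 6: append 2 -> log_len=9
Op 7: append 1 -> log_len=10
Op 8: append 3 -> log_len=13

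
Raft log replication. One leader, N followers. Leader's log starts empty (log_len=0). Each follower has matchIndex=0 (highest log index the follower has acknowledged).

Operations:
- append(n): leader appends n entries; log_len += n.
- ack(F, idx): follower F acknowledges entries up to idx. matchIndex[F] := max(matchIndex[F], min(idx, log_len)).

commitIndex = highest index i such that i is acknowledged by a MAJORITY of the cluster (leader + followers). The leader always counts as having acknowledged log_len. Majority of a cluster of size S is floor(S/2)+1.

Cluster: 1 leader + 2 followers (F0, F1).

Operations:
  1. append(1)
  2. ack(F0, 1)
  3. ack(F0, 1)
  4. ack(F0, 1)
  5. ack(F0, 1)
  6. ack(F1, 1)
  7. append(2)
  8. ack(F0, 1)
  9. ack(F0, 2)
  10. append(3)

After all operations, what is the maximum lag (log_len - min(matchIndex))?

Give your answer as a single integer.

Answer: 5

Derivation:
Op 1: append 1 -> log_len=1
Op 2: F0 acks idx 1 -> match: F0=1 F1=0; commitIndex=1
Op 3: F0 acks idx 1 -> match: F0=1 F1=0; commitIndex=1
Op 4: F0 acks idx 1 -> match: F0=1 F1=0; commitIndex=1
Op 5: F0 acks idx 1 -> match: F0=1 F1=0; commitIndex=1
Op 6: F1 acks idx 1 -> match: F0=1 F1=1; commitIndex=1
Op 7: append 2 -> log_len=3
Op 8: F0 acks idx 1 -> match: F0=1 F1=1; commitIndex=1
Op 9: F0 acks idx 2 -> match: F0=2 F1=1; commitIndex=2
Op 10: append 3 -> log_len=6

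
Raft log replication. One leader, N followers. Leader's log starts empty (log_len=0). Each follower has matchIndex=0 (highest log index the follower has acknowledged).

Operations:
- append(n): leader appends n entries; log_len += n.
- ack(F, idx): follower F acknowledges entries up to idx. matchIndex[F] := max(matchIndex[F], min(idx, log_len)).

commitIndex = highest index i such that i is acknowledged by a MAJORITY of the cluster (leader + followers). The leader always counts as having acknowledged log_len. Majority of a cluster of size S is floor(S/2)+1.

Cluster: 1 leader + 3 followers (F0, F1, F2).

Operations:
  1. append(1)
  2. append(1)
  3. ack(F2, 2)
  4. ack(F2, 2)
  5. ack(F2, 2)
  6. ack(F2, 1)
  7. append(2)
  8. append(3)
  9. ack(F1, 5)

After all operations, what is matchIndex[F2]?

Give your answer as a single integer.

Answer: 2

Derivation:
Op 1: append 1 -> log_len=1
Op 2: append 1 -> log_len=2
Op 3: F2 acks idx 2 -> match: F0=0 F1=0 F2=2; commitIndex=0
Op 4: F2 acks idx 2 -> match: F0=0 F1=0 F2=2; commitIndex=0
Op 5: F2 acks idx 2 -> match: F0=0 F1=0 F2=2; commitIndex=0
Op 6: F2 acks idx 1 -> match: F0=0 F1=0 F2=2; commitIndex=0
Op 7: append 2 -> log_len=4
Op 8: append 3 -> log_len=7
Op 9: F1 acks idx 5 -> match: F0=0 F1=5 F2=2; commitIndex=2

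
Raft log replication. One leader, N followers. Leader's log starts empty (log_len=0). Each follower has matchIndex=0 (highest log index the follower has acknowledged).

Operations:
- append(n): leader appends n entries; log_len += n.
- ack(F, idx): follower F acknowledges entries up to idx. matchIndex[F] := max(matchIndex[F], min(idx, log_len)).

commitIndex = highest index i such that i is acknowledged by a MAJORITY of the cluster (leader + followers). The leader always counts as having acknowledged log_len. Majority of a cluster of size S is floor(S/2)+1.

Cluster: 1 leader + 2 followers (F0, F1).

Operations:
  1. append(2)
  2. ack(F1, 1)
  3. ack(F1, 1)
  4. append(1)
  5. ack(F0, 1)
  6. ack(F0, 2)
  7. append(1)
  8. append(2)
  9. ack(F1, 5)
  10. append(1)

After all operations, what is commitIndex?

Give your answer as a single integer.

Answer: 5

Derivation:
Op 1: append 2 -> log_len=2
Op 2: F1 acks idx 1 -> match: F0=0 F1=1; commitIndex=1
Op 3: F1 acks idx 1 -> match: F0=0 F1=1; commitIndex=1
Op 4: append 1 -> log_len=3
Op 5: F0 acks idx 1 -> match: F0=1 F1=1; commitIndex=1
Op 6: F0 acks idx 2 -> match: F0=2 F1=1; commitIndex=2
Op 7: append 1 -> log_len=4
Op 8: append 2 -> log_len=6
Op 9: F1 acks idx 5 -> match: F0=2 F1=5; commitIndex=5
Op 10: append 1 -> log_len=7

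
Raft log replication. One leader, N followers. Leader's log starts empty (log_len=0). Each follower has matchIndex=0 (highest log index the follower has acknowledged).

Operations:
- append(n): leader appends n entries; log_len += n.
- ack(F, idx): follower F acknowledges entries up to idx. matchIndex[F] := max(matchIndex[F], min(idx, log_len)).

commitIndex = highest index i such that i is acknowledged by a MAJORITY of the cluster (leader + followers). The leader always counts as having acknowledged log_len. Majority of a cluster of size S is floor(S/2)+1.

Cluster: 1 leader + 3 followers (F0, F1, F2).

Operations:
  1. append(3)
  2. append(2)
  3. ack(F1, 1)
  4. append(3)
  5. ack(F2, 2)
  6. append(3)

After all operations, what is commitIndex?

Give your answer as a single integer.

Op 1: append 3 -> log_len=3
Op 2: append 2 -> log_len=5
Op 3: F1 acks idx 1 -> match: F0=0 F1=1 F2=0; commitIndex=0
Op 4: append 3 -> log_len=8
Op 5: F2 acks idx 2 -> match: F0=0 F1=1 F2=2; commitIndex=1
Op 6: append 3 -> log_len=11

Answer: 1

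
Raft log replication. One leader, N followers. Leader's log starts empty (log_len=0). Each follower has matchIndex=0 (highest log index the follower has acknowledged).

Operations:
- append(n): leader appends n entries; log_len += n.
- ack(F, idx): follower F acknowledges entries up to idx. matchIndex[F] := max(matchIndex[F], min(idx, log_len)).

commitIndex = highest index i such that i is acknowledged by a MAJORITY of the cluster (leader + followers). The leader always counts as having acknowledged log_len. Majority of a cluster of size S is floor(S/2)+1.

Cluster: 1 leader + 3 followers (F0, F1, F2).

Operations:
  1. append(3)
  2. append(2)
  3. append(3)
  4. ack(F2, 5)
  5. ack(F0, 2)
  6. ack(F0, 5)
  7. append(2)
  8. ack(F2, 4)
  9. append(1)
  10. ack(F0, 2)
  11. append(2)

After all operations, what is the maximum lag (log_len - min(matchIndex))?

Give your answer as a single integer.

Op 1: append 3 -> log_len=3
Op 2: append 2 -> log_len=5
Op 3: append 3 -> log_len=8
Op 4: F2 acks idx 5 -> match: F0=0 F1=0 F2=5; commitIndex=0
Op 5: F0 acks idx 2 -> match: F0=2 F1=0 F2=5; commitIndex=2
Op 6: F0 acks idx 5 -> match: F0=5 F1=0 F2=5; commitIndex=5
Op 7: append 2 -> log_len=10
Op 8: F2 acks idx 4 -> match: F0=5 F1=0 F2=5; commitIndex=5
Op 9: append 1 -> log_len=11
Op 10: F0 acks idx 2 -> match: F0=5 F1=0 F2=5; commitIndex=5
Op 11: append 2 -> log_len=13

Answer: 13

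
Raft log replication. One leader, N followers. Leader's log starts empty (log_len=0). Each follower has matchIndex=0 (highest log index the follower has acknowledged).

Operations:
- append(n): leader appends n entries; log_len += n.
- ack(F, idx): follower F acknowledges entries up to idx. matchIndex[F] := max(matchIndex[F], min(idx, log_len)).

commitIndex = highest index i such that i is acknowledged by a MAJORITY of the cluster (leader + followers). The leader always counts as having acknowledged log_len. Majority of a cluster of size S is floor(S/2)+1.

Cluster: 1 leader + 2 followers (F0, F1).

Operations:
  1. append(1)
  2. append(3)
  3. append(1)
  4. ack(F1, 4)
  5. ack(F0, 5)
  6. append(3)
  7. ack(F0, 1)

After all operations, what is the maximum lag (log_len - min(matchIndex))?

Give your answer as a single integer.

Op 1: append 1 -> log_len=1
Op 2: append 3 -> log_len=4
Op 3: append 1 -> log_len=5
Op 4: F1 acks idx 4 -> match: F0=0 F1=4; commitIndex=4
Op 5: F0 acks idx 5 -> match: F0=5 F1=4; commitIndex=5
Op 6: append 3 -> log_len=8
Op 7: F0 acks idx 1 -> match: F0=5 F1=4; commitIndex=5

Answer: 4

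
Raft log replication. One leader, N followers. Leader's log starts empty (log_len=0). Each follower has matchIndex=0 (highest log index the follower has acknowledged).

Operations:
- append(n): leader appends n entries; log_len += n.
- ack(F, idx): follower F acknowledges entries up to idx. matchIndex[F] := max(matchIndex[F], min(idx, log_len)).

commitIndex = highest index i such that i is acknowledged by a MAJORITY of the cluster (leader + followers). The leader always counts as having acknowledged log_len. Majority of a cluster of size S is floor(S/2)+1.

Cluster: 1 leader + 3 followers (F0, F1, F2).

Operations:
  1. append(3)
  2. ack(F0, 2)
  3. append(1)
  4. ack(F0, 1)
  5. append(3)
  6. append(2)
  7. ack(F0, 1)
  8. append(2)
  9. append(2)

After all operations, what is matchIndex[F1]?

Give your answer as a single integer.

Op 1: append 3 -> log_len=3
Op 2: F0 acks idx 2 -> match: F0=2 F1=0 F2=0; commitIndex=0
Op 3: append 1 -> log_len=4
Op 4: F0 acks idx 1 -> match: F0=2 F1=0 F2=0; commitIndex=0
Op 5: append 3 -> log_len=7
Op 6: append 2 -> log_len=9
Op 7: F0 acks idx 1 -> match: F0=2 F1=0 F2=0; commitIndex=0
Op 8: append 2 -> log_len=11
Op 9: append 2 -> log_len=13

Answer: 0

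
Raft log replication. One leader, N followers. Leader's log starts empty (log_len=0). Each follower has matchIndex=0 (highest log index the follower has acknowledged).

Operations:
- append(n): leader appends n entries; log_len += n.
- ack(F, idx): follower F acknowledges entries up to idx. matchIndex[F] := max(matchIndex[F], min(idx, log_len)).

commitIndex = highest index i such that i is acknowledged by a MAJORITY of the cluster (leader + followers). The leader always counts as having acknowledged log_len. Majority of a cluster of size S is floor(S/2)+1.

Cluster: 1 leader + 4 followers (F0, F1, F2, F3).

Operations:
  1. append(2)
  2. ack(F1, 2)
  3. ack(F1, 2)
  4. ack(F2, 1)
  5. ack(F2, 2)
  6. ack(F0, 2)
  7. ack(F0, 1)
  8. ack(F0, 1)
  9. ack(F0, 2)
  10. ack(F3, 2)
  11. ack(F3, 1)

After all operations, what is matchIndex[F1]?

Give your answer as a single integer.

Answer: 2

Derivation:
Op 1: append 2 -> log_len=2
Op 2: F1 acks idx 2 -> match: F0=0 F1=2 F2=0 F3=0; commitIndex=0
Op 3: F1 acks idx 2 -> match: F0=0 F1=2 F2=0 F3=0; commitIndex=0
Op 4: F2 acks idx 1 -> match: F0=0 F1=2 F2=1 F3=0; commitIndex=1
Op 5: F2 acks idx 2 -> match: F0=0 F1=2 F2=2 F3=0; commitIndex=2
Op 6: F0 acks idx 2 -> match: F0=2 F1=2 F2=2 F3=0; commitIndex=2
Op 7: F0 acks idx 1 -> match: F0=2 F1=2 F2=2 F3=0; commitIndex=2
Op 8: F0 acks idx 1 -> match: F0=2 F1=2 F2=2 F3=0; commitIndex=2
Op 9: F0 acks idx 2 -> match: F0=2 F1=2 F2=2 F3=0; commitIndex=2
Op 10: F3 acks idx 2 -> match: F0=2 F1=2 F2=2 F3=2; commitIndex=2
Op 11: F3 acks idx 1 -> match: F0=2 F1=2 F2=2 F3=2; commitIndex=2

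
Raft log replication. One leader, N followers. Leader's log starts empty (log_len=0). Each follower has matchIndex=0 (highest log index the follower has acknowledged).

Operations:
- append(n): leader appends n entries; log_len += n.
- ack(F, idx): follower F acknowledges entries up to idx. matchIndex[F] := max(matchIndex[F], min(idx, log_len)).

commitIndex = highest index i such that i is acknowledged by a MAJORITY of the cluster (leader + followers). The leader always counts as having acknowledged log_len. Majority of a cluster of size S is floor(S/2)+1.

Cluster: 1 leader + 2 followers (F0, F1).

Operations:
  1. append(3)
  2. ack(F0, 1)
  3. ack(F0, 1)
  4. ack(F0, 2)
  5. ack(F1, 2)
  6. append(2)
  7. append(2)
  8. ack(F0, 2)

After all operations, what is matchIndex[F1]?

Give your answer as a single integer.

Op 1: append 3 -> log_len=3
Op 2: F0 acks idx 1 -> match: F0=1 F1=0; commitIndex=1
Op 3: F0 acks idx 1 -> match: F0=1 F1=0; commitIndex=1
Op 4: F0 acks idx 2 -> match: F0=2 F1=0; commitIndex=2
Op 5: F1 acks idx 2 -> match: F0=2 F1=2; commitIndex=2
Op 6: append 2 -> log_len=5
Op 7: append 2 -> log_len=7
Op 8: F0 acks idx 2 -> match: F0=2 F1=2; commitIndex=2

Answer: 2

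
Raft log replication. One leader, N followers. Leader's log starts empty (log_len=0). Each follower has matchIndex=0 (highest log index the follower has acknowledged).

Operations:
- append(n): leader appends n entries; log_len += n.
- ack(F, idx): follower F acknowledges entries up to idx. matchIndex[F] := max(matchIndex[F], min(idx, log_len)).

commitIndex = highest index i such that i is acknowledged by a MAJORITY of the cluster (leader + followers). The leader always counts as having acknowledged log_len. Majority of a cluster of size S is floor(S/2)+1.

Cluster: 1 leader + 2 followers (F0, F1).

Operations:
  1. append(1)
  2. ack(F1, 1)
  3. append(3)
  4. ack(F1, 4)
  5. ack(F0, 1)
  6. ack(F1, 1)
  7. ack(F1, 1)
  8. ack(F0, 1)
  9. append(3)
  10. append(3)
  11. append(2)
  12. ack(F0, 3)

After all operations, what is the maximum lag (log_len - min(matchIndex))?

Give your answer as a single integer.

Op 1: append 1 -> log_len=1
Op 2: F1 acks idx 1 -> match: F0=0 F1=1; commitIndex=1
Op 3: append 3 -> log_len=4
Op 4: F1 acks idx 4 -> match: F0=0 F1=4; commitIndex=4
Op 5: F0 acks idx 1 -> match: F0=1 F1=4; commitIndex=4
Op 6: F1 acks idx 1 -> match: F0=1 F1=4; commitIndex=4
Op 7: F1 acks idx 1 -> match: F0=1 F1=4; commitIndex=4
Op 8: F0 acks idx 1 -> match: F0=1 F1=4; commitIndex=4
Op 9: append 3 -> log_len=7
Op 10: append 3 -> log_len=10
Op 11: append 2 -> log_len=12
Op 12: F0 acks idx 3 -> match: F0=3 F1=4; commitIndex=4

Answer: 9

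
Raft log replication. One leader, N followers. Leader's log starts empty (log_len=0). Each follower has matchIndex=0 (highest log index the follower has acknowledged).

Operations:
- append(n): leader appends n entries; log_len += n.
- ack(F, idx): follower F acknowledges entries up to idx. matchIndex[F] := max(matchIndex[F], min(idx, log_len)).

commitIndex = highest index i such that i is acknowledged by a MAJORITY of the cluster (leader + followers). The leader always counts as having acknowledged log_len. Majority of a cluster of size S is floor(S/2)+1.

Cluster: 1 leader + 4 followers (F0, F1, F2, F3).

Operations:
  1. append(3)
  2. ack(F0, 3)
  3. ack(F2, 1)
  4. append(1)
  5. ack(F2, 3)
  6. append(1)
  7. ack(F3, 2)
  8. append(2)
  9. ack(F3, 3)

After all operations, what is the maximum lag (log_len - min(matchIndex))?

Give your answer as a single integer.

Op 1: append 3 -> log_len=3
Op 2: F0 acks idx 3 -> match: F0=3 F1=0 F2=0 F3=0; commitIndex=0
Op 3: F2 acks idx 1 -> match: F0=3 F1=0 F2=1 F3=0; commitIndex=1
Op 4: append 1 -> log_len=4
Op 5: F2 acks idx 3 -> match: F0=3 F1=0 F2=3 F3=0; commitIndex=3
Op 6: append 1 -> log_len=5
Op 7: F3 acks idx 2 -> match: F0=3 F1=0 F2=3 F3=2; commitIndex=3
Op 8: append 2 -> log_len=7
Op 9: F3 acks idx 3 -> match: F0=3 F1=0 F2=3 F3=3; commitIndex=3

Answer: 7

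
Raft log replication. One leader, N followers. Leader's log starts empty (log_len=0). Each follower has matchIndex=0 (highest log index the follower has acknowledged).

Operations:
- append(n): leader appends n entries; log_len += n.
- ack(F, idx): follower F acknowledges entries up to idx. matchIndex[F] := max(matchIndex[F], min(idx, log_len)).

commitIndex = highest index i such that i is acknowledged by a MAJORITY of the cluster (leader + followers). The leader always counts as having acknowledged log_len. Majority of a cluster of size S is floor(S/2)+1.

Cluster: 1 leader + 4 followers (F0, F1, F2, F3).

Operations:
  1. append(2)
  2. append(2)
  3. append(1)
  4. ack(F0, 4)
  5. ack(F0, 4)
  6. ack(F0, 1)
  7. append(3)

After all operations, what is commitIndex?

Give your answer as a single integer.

Answer: 0

Derivation:
Op 1: append 2 -> log_len=2
Op 2: append 2 -> log_len=4
Op 3: append 1 -> log_len=5
Op 4: F0 acks idx 4 -> match: F0=4 F1=0 F2=0 F3=0; commitIndex=0
Op 5: F0 acks idx 4 -> match: F0=4 F1=0 F2=0 F3=0; commitIndex=0
Op 6: F0 acks idx 1 -> match: F0=4 F1=0 F2=0 F3=0; commitIndex=0
Op 7: append 3 -> log_len=8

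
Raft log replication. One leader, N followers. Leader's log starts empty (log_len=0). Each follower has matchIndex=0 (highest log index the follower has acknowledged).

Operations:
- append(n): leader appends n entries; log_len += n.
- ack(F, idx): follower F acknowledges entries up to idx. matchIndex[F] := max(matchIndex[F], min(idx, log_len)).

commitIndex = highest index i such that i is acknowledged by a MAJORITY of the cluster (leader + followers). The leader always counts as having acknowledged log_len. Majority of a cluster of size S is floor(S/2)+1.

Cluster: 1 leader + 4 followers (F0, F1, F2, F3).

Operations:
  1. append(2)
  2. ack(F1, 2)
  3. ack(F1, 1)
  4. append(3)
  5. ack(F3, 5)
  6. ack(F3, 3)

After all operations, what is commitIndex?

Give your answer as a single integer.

Op 1: append 2 -> log_len=2
Op 2: F1 acks idx 2 -> match: F0=0 F1=2 F2=0 F3=0; commitIndex=0
Op 3: F1 acks idx 1 -> match: F0=0 F1=2 F2=0 F3=0; commitIndex=0
Op 4: append 3 -> log_len=5
Op 5: F3 acks idx 5 -> match: F0=0 F1=2 F2=0 F3=5; commitIndex=2
Op 6: F3 acks idx 3 -> match: F0=0 F1=2 F2=0 F3=5; commitIndex=2

Answer: 2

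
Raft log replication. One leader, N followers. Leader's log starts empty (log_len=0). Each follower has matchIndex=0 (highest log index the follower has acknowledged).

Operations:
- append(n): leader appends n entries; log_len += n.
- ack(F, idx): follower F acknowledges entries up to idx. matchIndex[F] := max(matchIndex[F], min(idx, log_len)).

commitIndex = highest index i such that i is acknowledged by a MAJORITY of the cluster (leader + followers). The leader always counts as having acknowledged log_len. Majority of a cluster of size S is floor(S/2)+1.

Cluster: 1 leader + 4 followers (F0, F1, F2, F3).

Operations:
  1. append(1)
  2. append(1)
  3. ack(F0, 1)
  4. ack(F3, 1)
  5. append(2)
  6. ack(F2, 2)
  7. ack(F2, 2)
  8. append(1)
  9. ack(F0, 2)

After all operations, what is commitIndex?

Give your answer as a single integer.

Op 1: append 1 -> log_len=1
Op 2: append 1 -> log_len=2
Op 3: F0 acks idx 1 -> match: F0=1 F1=0 F2=0 F3=0; commitIndex=0
Op 4: F3 acks idx 1 -> match: F0=1 F1=0 F2=0 F3=1; commitIndex=1
Op 5: append 2 -> log_len=4
Op 6: F2 acks idx 2 -> match: F0=1 F1=0 F2=2 F3=1; commitIndex=1
Op 7: F2 acks idx 2 -> match: F0=1 F1=0 F2=2 F3=1; commitIndex=1
Op 8: append 1 -> log_len=5
Op 9: F0 acks idx 2 -> match: F0=2 F1=0 F2=2 F3=1; commitIndex=2

Answer: 2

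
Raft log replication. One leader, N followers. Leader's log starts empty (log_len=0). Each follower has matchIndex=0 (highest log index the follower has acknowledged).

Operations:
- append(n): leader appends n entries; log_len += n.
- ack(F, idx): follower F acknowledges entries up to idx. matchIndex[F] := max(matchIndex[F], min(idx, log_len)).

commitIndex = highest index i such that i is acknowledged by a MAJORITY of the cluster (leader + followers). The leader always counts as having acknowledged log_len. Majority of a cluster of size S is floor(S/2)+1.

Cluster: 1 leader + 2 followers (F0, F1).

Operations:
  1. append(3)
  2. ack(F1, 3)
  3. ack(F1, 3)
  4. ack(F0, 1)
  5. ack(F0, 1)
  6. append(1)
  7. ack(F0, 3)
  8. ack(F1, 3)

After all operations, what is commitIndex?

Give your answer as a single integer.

Answer: 3

Derivation:
Op 1: append 3 -> log_len=3
Op 2: F1 acks idx 3 -> match: F0=0 F1=3; commitIndex=3
Op 3: F1 acks idx 3 -> match: F0=0 F1=3; commitIndex=3
Op 4: F0 acks idx 1 -> match: F0=1 F1=3; commitIndex=3
Op 5: F0 acks idx 1 -> match: F0=1 F1=3; commitIndex=3
Op 6: append 1 -> log_len=4
Op 7: F0 acks idx 3 -> match: F0=3 F1=3; commitIndex=3
Op 8: F1 acks idx 3 -> match: F0=3 F1=3; commitIndex=3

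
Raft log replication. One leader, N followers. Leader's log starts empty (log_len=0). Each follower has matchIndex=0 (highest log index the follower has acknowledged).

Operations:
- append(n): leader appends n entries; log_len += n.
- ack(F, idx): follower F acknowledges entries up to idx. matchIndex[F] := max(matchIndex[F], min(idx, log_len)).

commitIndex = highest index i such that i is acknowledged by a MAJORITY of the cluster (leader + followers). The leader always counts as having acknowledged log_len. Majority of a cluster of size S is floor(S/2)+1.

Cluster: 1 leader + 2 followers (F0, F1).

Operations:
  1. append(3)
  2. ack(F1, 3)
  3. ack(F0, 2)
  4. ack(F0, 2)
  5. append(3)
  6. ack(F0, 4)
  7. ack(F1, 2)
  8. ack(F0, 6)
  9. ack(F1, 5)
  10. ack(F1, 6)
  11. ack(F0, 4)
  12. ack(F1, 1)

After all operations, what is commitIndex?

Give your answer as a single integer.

Answer: 6

Derivation:
Op 1: append 3 -> log_len=3
Op 2: F1 acks idx 3 -> match: F0=0 F1=3; commitIndex=3
Op 3: F0 acks idx 2 -> match: F0=2 F1=3; commitIndex=3
Op 4: F0 acks idx 2 -> match: F0=2 F1=3; commitIndex=3
Op 5: append 3 -> log_len=6
Op 6: F0 acks idx 4 -> match: F0=4 F1=3; commitIndex=4
Op 7: F1 acks idx 2 -> match: F0=4 F1=3; commitIndex=4
Op 8: F0 acks idx 6 -> match: F0=6 F1=3; commitIndex=6
Op 9: F1 acks idx 5 -> match: F0=6 F1=5; commitIndex=6
Op 10: F1 acks idx 6 -> match: F0=6 F1=6; commitIndex=6
Op 11: F0 acks idx 4 -> match: F0=6 F1=6; commitIndex=6
Op 12: F1 acks idx 1 -> match: F0=6 F1=6; commitIndex=6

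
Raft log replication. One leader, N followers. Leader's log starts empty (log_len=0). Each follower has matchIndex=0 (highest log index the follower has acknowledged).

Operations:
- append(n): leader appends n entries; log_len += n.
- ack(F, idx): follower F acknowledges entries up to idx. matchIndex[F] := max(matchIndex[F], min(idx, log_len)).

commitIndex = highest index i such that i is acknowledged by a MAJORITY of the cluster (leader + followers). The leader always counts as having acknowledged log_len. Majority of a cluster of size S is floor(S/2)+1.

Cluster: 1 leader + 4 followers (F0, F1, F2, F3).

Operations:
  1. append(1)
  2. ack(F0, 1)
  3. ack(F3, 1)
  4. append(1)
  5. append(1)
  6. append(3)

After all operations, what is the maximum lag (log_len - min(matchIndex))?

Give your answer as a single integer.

Op 1: append 1 -> log_len=1
Op 2: F0 acks idx 1 -> match: F0=1 F1=0 F2=0 F3=0; commitIndex=0
Op 3: F3 acks idx 1 -> match: F0=1 F1=0 F2=0 F3=1; commitIndex=1
Op 4: append 1 -> log_len=2
Op 5: append 1 -> log_len=3
Op 6: append 3 -> log_len=6

Answer: 6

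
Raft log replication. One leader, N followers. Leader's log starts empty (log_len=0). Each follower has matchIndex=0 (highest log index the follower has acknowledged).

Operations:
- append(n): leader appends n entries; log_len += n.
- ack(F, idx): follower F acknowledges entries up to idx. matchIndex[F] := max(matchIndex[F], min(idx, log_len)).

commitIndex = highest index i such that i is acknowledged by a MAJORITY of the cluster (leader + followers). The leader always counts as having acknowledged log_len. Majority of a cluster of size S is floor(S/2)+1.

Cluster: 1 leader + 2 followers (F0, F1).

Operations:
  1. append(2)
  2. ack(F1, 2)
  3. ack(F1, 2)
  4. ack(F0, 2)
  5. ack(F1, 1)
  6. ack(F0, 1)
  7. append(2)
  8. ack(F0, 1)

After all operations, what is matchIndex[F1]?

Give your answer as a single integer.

Op 1: append 2 -> log_len=2
Op 2: F1 acks idx 2 -> match: F0=0 F1=2; commitIndex=2
Op 3: F1 acks idx 2 -> match: F0=0 F1=2; commitIndex=2
Op 4: F0 acks idx 2 -> match: F0=2 F1=2; commitIndex=2
Op 5: F1 acks idx 1 -> match: F0=2 F1=2; commitIndex=2
Op 6: F0 acks idx 1 -> match: F0=2 F1=2; commitIndex=2
Op 7: append 2 -> log_len=4
Op 8: F0 acks idx 1 -> match: F0=2 F1=2; commitIndex=2

Answer: 2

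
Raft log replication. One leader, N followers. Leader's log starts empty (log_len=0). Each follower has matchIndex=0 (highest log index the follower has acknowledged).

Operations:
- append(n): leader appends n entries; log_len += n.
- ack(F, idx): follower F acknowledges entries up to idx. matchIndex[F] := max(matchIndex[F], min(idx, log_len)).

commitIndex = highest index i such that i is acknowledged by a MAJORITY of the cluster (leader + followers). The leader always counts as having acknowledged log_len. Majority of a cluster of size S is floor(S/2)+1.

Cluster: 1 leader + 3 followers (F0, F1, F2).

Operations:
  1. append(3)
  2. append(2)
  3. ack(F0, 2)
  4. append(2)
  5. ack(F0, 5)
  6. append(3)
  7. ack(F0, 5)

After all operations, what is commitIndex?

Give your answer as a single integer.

Op 1: append 3 -> log_len=3
Op 2: append 2 -> log_len=5
Op 3: F0 acks idx 2 -> match: F0=2 F1=0 F2=0; commitIndex=0
Op 4: append 2 -> log_len=7
Op 5: F0 acks idx 5 -> match: F0=5 F1=0 F2=0; commitIndex=0
Op 6: append 3 -> log_len=10
Op 7: F0 acks idx 5 -> match: F0=5 F1=0 F2=0; commitIndex=0

Answer: 0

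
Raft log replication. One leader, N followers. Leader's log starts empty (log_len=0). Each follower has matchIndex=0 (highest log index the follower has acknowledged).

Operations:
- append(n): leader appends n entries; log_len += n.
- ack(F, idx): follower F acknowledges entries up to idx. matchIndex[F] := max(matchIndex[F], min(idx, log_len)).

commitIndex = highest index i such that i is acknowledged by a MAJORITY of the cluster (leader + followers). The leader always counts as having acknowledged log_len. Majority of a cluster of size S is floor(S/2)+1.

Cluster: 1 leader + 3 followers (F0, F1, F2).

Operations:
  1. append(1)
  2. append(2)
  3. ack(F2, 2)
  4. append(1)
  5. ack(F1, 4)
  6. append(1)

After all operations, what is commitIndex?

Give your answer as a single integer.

Op 1: append 1 -> log_len=1
Op 2: append 2 -> log_len=3
Op 3: F2 acks idx 2 -> match: F0=0 F1=0 F2=2; commitIndex=0
Op 4: append 1 -> log_len=4
Op 5: F1 acks idx 4 -> match: F0=0 F1=4 F2=2; commitIndex=2
Op 6: append 1 -> log_len=5

Answer: 2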